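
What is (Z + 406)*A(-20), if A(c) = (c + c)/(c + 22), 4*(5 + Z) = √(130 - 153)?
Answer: -8020 - 5*I*√23 ≈ -8020.0 - 23.979*I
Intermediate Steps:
Z = -5 + I*√23/4 (Z = -5 + √(130 - 153)/4 = -5 + √(-23)/4 = -5 + (I*√23)/4 = -5 + I*√23/4 ≈ -5.0 + 1.199*I)
A(c) = 2*c/(22 + c) (A(c) = (2*c)/(22 + c) = 2*c/(22 + c))
(Z + 406)*A(-20) = ((-5 + I*√23/4) + 406)*(2*(-20)/(22 - 20)) = (401 + I*√23/4)*(2*(-20)/2) = (401 + I*√23/4)*(2*(-20)*(½)) = (401 + I*√23/4)*(-20) = -8020 - 5*I*√23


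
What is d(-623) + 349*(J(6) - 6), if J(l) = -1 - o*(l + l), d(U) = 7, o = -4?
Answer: 14316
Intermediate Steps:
J(l) = -1 + 8*l (J(l) = -1 - (-4)*(l + l) = -1 - (-4)*2*l = -1 - (-8)*l = -1 + 8*l)
d(-623) + 349*(J(6) - 6) = 7 + 349*((-1 + 8*6) - 6) = 7 + 349*((-1 + 48) - 6) = 7 + 349*(47 - 6) = 7 + 349*41 = 7 + 14309 = 14316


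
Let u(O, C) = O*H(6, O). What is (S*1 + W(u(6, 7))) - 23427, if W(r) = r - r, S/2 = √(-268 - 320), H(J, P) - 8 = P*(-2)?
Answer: -23427 + 28*I*√3 ≈ -23427.0 + 48.497*I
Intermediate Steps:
H(J, P) = 8 - 2*P (H(J, P) = 8 + P*(-2) = 8 - 2*P)
u(O, C) = O*(8 - 2*O)
S = 28*I*√3 (S = 2*√(-268 - 320) = 2*√(-588) = 2*(14*I*√3) = 28*I*√3 ≈ 48.497*I)
W(r) = 0
(S*1 + W(u(6, 7))) - 23427 = ((28*I*√3)*1 + 0) - 23427 = (28*I*√3 + 0) - 23427 = 28*I*√3 - 23427 = -23427 + 28*I*√3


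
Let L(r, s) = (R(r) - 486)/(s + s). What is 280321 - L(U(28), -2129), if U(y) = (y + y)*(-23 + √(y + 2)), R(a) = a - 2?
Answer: 596802521/2129 + 28*√30/2129 ≈ 2.8032e+5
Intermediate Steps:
R(a) = -2 + a
U(y) = 2*y*(-23 + √(2 + y)) (U(y) = (2*y)*(-23 + √(2 + y)) = 2*y*(-23 + √(2 + y)))
L(r, s) = (-488 + r)/(2*s) (L(r, s) = ((-2 + r) - 486)/(s + s) = (-488 + r)/((2*s)) = (-488 + r)*(1/(2*s)) = (-488 + r)/(2*s))
280321 - L(U(28), -2129) = 280321 - (-488 + 2*28*(-23 + √(2 + 28)))/(2*(-2129)) = 280321 - (-1)*(-488 + 2*28*(-23 + √30))/(2*2129) = 280321 - (-1)*(-488 + (-1288 + 56*√30))/(2*2129) = 280321 - (-1)*(-1776 + 56*√30)/(2*2129) = 280321 - (888/2129 - 28*√30/2129) = 280321 + (-888/2129 + 28*√30/2129) = 596802521/2129 + 28*√30/2129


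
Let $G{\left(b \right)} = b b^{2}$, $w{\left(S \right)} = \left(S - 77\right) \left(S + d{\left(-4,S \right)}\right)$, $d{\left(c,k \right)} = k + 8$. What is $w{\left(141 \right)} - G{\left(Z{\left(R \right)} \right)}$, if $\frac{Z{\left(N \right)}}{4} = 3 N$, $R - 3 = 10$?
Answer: $-3777856$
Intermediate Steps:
$R = 13$ ($R = 3 + 10 = 13$)
$d{\left(c,k \right)} = 8 + k$
$Z{\left(N \right)} = 12 N$ ($Z{\left(N \right)} = 4 \cdot 3 N = 12 N$)
$w{\left(S \right)} = \left(-77 + S\right) \left(8 + 2 S\right)$ ($w{\left(S \right)} = \left(S - 77\right) \left(S + \left(8 + S\right)\right) = \left(-77 + S\right) \left(8 + 2 S\right)$)
$G{\left(b \right)} = b^{3}$
$w{\left(141 \right)} - G{\left(Z{\left(R \right)} \right)} = \left(-616 - 20586 + 2 \cdot 141^{2}\right) - \left(12 \cdot 13\right)^{3} = \left(-616 - 20586 + 2 \cdot 19881\right) - 156^{3} = \left(-616 - 20586 + 39762\right) - 3796416 = 18560 - 3796416 = -3777856$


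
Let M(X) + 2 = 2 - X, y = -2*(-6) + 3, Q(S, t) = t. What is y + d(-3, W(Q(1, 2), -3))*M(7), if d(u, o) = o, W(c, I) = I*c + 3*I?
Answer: 120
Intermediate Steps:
W(c, I) = 3*I + I*c
y = 15 (y = 12 + 3 = 15)
M(X) = -X (M(X) = -2 + (2 - X) = -X)
y + d(-3, W(Q(1, 2), -3))*M(7) = 15 + (-3*(3 + 2))*(-1*7) = 15 - 3*5*(-7) = 15 - 15*(-7) = 15 + 105 = 120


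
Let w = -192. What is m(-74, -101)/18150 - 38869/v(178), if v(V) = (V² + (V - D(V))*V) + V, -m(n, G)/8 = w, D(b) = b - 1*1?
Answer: -21875297/19384200 ≈ -1.1285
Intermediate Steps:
D(b) = -1 + b (D(b) = b - 1 = -1 + b)
m(n, G) = 1536 (m(n, G) = -8*(-192) = 1536)
v(V) = V² + 2*V (v(V) = (V² + (V - (-1 + V))*V) + V = (V² + (V + (1 - V))*V) + V = (V² + 1*V) + V = (V² + V) + V = (V + V²) + V = V² + 2*V)
m(-74, -101)/18150 - 38869/v(178) = 1536/18150 - 38869*1/(178*(2 + 178)) = 1536*(1/18150) - 38869/(178*180) = 256/3025 - 38869/32040 = -21875297/19384200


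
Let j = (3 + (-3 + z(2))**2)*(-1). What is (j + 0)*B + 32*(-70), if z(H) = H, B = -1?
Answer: -2236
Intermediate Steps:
j = -4 (j = (3 + (-3 + 2)**2)*(-1) = (3 + (-1)**2)*(-1) = (3 + 1)*(-1) = 4*(-1) = -4)
(j + 0)*B + 32*(-70) = (-4 + 0)*(-1) + 32*(-70) = -4*(-1) - 2240 = 4 - 2240 = -2236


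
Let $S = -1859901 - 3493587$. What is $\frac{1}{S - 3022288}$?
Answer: $- \frac{1}{8375776} \approx -1.1939 \cdot 10^{-7}$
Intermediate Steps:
$S = -5353488$
$\frac{1}{S - 3022288} = \frac{1}{-5353488 - 3022288} = \frac{1}{-8375776} = - \frac{1}{8375776}$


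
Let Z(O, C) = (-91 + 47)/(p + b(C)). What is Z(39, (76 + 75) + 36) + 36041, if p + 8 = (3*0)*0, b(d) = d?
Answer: 6451295/179 ≈ 36041.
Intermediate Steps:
p = -8 (p = -8 + (3*0)*0 = -8 + 0*0 = -8 + 0 = -8)
Z(O, C) = -44/(-8 + C) (Z(O, C) = (-91 + 47)/(-8 + C) = -44/(-8 + C))
Z(39, (76 + 75) + 36) + 36041 = -44/(-8 + ((76 + 75) + 36)) + 36041 = -44/(-8 + (151 + 36)) + 36041 = -44/(-8 + 187) + 36041 = -44/179 + 36041 = 6451295/179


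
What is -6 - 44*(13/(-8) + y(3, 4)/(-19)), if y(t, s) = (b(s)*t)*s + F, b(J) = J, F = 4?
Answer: 7065/38 ≈ 185.92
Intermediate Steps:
y(t, s) = 4 + t*s**2 (y(t, s) = (s*t)*s + 4 = t*s**2 + 4 = 4 + t*s**2)
-6 - 44*(13/(-8) + y(3, 4)/(-19)) = -6 - 44*(13/(-8) + (4 + 3*4**2)/(-19)) = -6 - 44*(13*(-1/8) + (4 + 3*16)*(-1/19)) = -6 - 44*(-13/8 + (4 + 48)*(-1/19)) = -6 - 44*(-13/8 + 52*(-1/19)) = -6 - 44*(-13/8 - 52/19) = -6 - 44*(-663/152) = -6 + 7293/38 = 7065/38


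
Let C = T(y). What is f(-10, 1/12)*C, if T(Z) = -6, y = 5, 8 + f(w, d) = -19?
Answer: 162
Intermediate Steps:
f(w, d) = -27 (f(w, d) = -8 - 19 = -27)
C = -6
f(-10, 1/12)*C = -27*(-6) = 162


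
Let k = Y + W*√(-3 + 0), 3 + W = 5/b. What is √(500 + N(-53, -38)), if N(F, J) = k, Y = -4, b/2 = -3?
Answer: √(17856 - 138*I*√3)/6 ≈ 22.272 - 0.14906*I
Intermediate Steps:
b = -6 (b = 2*(-3) = -6)
W = -23/6 (W = -3 + 5/(-6) = -3 + 5*(-⅙) = -3 - ⅚ = -23/6 ≈ -3.8333)
k = -4 - 23*I*√3/6 (k = -4 - 23*√(-3 + 0)/6 = -4 - 23*I*√3/6 ≈ -4.0 - 6.6395*I)
N(F, J) = -4 - 23*I*√3/6
√(500 + N(-53, -38)) = √(500 + (-4 - 23*I*√3/6)) = √(496 - 23*I*√3/6)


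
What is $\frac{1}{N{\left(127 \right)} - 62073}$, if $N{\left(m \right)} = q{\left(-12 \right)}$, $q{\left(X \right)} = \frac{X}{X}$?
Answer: $- \frac{1}{62072} \approx -1.611 \cdot 10^{-5}$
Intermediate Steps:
$q{\left(X \right)} = 1$
$N{\left(m \right)} = 1$
$\frac{1}{N{\left(127 \right)} - 62073} = \frac{1}{1 - 62073} = \frac{1}{-62072} = - \frac{1}{62072}$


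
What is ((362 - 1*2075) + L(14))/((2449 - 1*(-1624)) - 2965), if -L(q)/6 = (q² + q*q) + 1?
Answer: -4071/1108 ≈ -3.6742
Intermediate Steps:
L(q) = -6 - 12*q² (L(q) = -6*((q² + q*q) + 1) = -6*((q² + q²) + 1) = -6*(2*q² + 1) = -6*(1 + 2*q²) = -6 - 12*q²)
((362 - 1*2075) + L(14))/((2449 - 1*(-1624)) - 2965) = ((362 - 1*2075) + (-6 - 12*14²))/((2449 - 1*(-1624)) - 2965) = ((362 - 2075) + (-6 - 12*196))/((2449 + 1624) - 2965) = (-1713 + (-6 - 2352))/(4073 - 2965) = (-1713 - 2358)/1108 = -4071*1/1108 = -4071/1108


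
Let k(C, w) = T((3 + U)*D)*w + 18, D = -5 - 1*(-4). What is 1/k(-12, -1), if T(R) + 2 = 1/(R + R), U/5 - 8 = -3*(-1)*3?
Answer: 176/3521 ≈ 0.049986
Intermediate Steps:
D = -1 (D = -5 + 4 = -1)
U = 85 (U = 40 + 5*(-3*(-1)*3) = 40 + 5*(3*3) = 40 + 5*9 = 40 + 45 = 85)
T(R) = -2 + 1/(2*R) (T(R) = -2 + 1/(R + R) = -2 + 1/(2*R))
k(C, w) = 18 - 353*w/176 (k(C, w) = (-2 + 1/(2*(((3 + 85)*(-1)))))*w + 18 = (-2 + 1/(2*((88*(-1)))))*w + 18 = (-2 + (½)/(-88))*w + 18 = (-2 + (½)*(-1/88))*w + 18 = (-2 - 1/176)*w + 18 = -353*w/176 + 18 = 18 - 353*w/176)
1/k(-12, -1) = 1/(18 - 353/176*(-1)) = 1/(18 + 353/176) = 1/(3521/176) = 176/3521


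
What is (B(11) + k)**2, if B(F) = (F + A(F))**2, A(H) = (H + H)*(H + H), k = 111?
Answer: 60091658496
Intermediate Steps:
A(H) = 4*H**2 (A(H) = (2*H)*(2*H) = 4*H**2)
B(F) = (F + 4*F**2)**2
(B(11) + k)**2 = (11**2*(1 + 4*11)**2 + 111)**2 = (121*(1 + 44)**2 + 111)**2 = (121*45**2 + 111)**2 = (121*2025 + 111)**2 = (245025 + 111)**2 = 245136**2 = 60091658496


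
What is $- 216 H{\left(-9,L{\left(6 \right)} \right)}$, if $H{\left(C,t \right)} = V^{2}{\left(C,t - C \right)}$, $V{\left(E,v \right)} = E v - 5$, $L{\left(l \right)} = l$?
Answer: $-4233600$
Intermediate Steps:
$V{\left(E,v \right)} = -5 + E v$
$H{\left(C,t \right)} = \left(-5 + C \left(t - C\right)\right)^{2}$
$- 216 H{\left(-9,L{\left(6 \right)} \right)} = - 216 \left(5 - 9 \left(-9 - 6\right)\right)^{2} = - 216 \left(5 - -135\right)^{2} = - 216 \left(5 + 135\right)^{2} = - 216 \cdot 140^{2} = \left(-216\right) 19600 = -4233600$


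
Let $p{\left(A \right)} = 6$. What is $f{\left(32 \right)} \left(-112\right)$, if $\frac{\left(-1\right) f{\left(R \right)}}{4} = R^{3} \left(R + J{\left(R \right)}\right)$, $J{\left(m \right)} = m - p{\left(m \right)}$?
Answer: $851443712$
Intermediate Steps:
$J{\left(m \right)} = -6 + m$ ($J{\left(m \right)} = m - 6 = -6 + m$)
$f{\left(R \right)} = - 4 R^{3} \left(-6 + 2 R\right)$ ($f{\left(R \right)} = - 4 R^{3} \left(R + \left(-6 + R\right)\right) = - 4 R^{3} \left(-6 + 2 R\right)$)
$f{\left(32 \right)} \left(-112\right) = 8 \cdot 32^{3} \left(3 - 32\right) \left(-112\right) = 8 \cdot 32768 \left(3 - 32\right) \left(-112\right) = 8 \cdot 32768 \left(-29\right) \left(-112\right) = \left(-7602176\right) \left(-112\right) = 851443712$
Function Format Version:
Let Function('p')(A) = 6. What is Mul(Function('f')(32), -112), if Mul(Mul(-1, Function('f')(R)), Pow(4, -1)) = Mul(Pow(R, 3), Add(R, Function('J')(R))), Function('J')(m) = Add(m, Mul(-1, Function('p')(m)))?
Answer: 851443712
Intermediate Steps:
Function('J')(m) = Add(-6, m) (Function('J')(m) = Add(m, Mul(-1, 6)) = Add(m, -6) = Add(-6, m))
Function('f')(R) = Mul(-4, Pow(R, 3), Add(-6, Mul(2, R))) (Function('f')(R) = Mul(-4, Mul(Pow(R, 3), Add(R, Add(-6, R)))) = Mul(-4, Mul(Pow(R, 3), Add(-6, Mul(2, R)))) = Mul(-4, Pow(R, 3), Add(-6, Mul(2, R))))
Mul(Function('f')(32), -112) = Mul(Mul(8, Pow(32, 3), Add(3, Mul(-1, 32))), -112) = Mul(Mul(8, 32768, Add(3, -32)), -112) = Mul(Mul(8, 32768, -29), -112) = Mul(-7602176, -112) = 851443712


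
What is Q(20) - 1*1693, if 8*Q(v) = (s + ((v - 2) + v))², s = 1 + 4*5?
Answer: -10063/8 ≈ -1257.9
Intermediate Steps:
s = 21 (s = 1 + 20 = 21)
Q(v) = (19 + 2*v)²/8 (Q(v) = (21 + ((v - 2) + v))²/8 = (21 + ((-2 + v) + v))²/8 = (21 + (-2 + 2*v))²/8 = (19 + 2*v)²/8)
Q(20) - 1*1693 = (19 + 2*20)²/8 - 1*1693 = (19 + 40)²/8 - 1693 = (⅛)*59² - 1693 = (⅛)*3481 - 1693 = 3481/8 - 1693 = -10063/8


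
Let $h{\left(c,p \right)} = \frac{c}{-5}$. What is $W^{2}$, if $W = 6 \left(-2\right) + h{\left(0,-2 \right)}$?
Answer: $144$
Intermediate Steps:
$h{\left(c,p \right)} = - \frac{c}{5}$ ($h{\left(c,p \right)} = c \left(- \frac{1}{5}\right) = - \frac{c}{5}$)
$W = -12$ ($W = 6 \left(-2\right) - 0 = -12 + 0 = -12$)
$W^{2} = \left(-12\right)^{2} = 144$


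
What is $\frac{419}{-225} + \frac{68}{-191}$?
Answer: $- \frac{95329}{42975} \approx -2.2182$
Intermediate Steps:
$\frac{419}{-225} + \frac{68}{-191} = 419 \left(- \frac{1}{225}\right) + 68 \left(- \frac{1}{191}\right) = - \frac{419}{225} - \frac{68}{191} = - \frac{95329}{42975}$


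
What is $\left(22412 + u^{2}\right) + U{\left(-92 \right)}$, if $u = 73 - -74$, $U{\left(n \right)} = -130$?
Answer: $43891$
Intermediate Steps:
$u = 147$ ($u = 73 + 74 = 147$)
$\left(22412 + u^{2}\right) + U{\left(-92 \right)} = \left(22412 + 147^{2}\right) - 130 = \left(22412 + 21609\right) - 130 = 44021 - 130 = 43891$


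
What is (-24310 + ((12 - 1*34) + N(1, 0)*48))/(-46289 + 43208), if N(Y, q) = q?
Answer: 308/39 ≈ 7.8974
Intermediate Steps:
(-24310 + ((12 - 1*34) + N(1, 0)*48))/(-46289 + 43208) = (-24310 + ((12 - 1*34) + 0*48))/(-46289 + 43208) = (-24310 + ((12 - 34) + 0))/(-3081) = (-24310 + (-22 + 0))*(-1/3081) = (-24310 - 22)*(-1/3081) = -24332*(-1/3081) = 308/39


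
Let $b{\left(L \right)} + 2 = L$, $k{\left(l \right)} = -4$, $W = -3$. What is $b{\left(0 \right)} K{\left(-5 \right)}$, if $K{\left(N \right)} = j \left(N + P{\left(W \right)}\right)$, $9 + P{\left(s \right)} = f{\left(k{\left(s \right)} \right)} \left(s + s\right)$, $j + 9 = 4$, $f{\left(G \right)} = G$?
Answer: $100$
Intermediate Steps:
$j = -5$ ($j = -9 + 4 = -5$)
$P{\left(s \right)} = -9 - 8 s$ ($P{\left(s \right)} = -9 - 4 \left(s + s\right) = -9 - 4 \cdot 2 s = -9 - 8 s$)
$b{\left(L \right)} = -2 + L$
$K{\left(N \right)} = -75 - 5 N$ ($K{\left(N \right)} = - 5 \left(N - -15\right) = - 5 \left(N + \left(-9 + 24\right)\right) = - 5 \left(N + 15\right) = - 5 \left(15 + N\right) = -75 - 5 N$)
$b{\left(0 \right)} K{\left(-5 \right)} = \left(-2 + 0\right) \left(-75 - -25\right) = - 2 \left(-75 + 25\right) = \left(-2\right) \left(-50\right) = 100$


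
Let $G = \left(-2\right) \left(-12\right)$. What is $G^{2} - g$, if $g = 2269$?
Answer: $-1693$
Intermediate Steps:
$G = 24$
$G^{2} - g = 24^{2} - 2269 = 576 - 2269 = -1693$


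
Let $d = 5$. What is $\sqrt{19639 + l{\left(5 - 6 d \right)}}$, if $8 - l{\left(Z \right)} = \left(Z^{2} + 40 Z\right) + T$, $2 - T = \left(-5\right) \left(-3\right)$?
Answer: $\sqrt{20035} \approx 141.54$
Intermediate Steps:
$T = -13$ ($T = 2 - \left(-5\right) \left(-3\right) = 2 - 15 = -13$)
$l{\left(Z \right)} = 21 - Z^{2} - 40 Z$ ($l{\left(Z \right)} = 8 - \left(\left(Z^{2} + 40 Z\right) - 13\right) = 8 - \left(-13 + Z^{2} + 40 Z\right) = 21 - Z^{2} - 40 Z$)
$\sqrt{19639 + l{\left(5 - 6 d \right)}} = \sqrt{19639 - \left(-21 + \left(5 - 30\right)^{2} + 40 \left(5 - 30\right)\right)} = \sqrt{19639 - -396} = \sqrt{19639 + \left(21 - 625 + 1000\right)} = \sqrt{19639 + 396} = \sqrt{20035}$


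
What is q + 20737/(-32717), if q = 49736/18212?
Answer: 312387617/148960501 ≈ 2.0971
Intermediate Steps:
q = 12434/4553 (q = 49736*(1/18212) = 12434/4553 ≈ 2.7309)
q + 20737/(-32717) = 12434/4553 + 20737/(-32717) = 12434/4553 + 20737*(-1/32717) = 12434/4553 - 20737/32717 = 312387617/148960501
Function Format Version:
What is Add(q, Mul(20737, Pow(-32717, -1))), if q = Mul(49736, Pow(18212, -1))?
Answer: Rational(312387617, 148960501) ≈ 2.0971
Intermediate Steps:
q = Rational(12434, 4553) (q = Mul(49736, Rational(1, 18212)) = Rational(12434, 4553) ≈ 2.7309)
Add(q, Mul(20737, Pow(-32717, -1))) = Add(Rational(12434, 4553), Mul(20737, Pow(-32717, -1))) = Add(Rational(12434, 4553), Mul(20737, Rational(-1, 32717))) = Add(Rational(12434, 4553), Rational(-20737, 32717)) = Rational(312387617, 148960501)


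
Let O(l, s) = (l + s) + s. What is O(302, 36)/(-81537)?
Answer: -374/81537 ≈ -0.0045869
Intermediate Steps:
O(l, s) = l + 2*s
O(302, 36)/(-81537) = (302 + 2*36)/(-81537) = (302 + 72)*(-1/81537) = 374*(-1/81537) = -374/81537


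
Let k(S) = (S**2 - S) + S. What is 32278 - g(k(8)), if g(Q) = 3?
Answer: 32275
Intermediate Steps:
k(S) = S**2
32278 - g(k(8)) = 32278 - 1*3 = 32278 - 3 = 32275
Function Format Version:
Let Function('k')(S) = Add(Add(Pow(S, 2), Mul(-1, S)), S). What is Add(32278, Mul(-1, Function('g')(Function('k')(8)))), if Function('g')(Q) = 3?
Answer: 32275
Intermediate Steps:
Function('k')(S) = Pow(S, 2)
Add(32278, Mul(-1, Function('g')(Function('k')(8)))) = Add(32278, Mul(-1, 3)) = Add(32278, -3) = 32275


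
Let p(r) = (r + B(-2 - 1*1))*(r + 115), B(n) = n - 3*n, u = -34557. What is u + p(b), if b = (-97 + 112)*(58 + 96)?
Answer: 5581743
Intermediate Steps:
b = 2310 (b = 15*154 = 2310)
B(n) = -2*n
p(r) = (6 + r)*(115 + r) (p(r) = (r - 2*(-2 - 1*1))*(r + 115) = (r - 2*(-2 - 1))*(115 + r) = (r - 2*(-3))*(115 + r) = (r + 6)*(115 + r) = (6 + r)*(115 + r))
u + p(b) = -34557 + (690 + 2310² + 121*2310) = -34557 + (690 + 5336100 + 279510) = -34557 + 5616300 = 5581743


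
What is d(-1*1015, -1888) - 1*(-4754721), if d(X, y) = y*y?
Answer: 8319265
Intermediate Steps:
d(X, y) = y**2
d(-1*1015, -1888) - 1*(-4754721) = (-1888)**2 - 1*(-4754721) = 3564544 + 4754721 = 8319265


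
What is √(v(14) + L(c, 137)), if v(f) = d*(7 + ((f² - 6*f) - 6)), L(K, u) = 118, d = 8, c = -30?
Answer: √1022 ≈ 31.969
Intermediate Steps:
v(f) = 8 - 48*f + 8*f² (v(f) = 8*(7 + ((f² - 6*f) - 6)) = 8*(7 + (-6 + f² - 6*f)) = 8*(1 + f² - 6*f) = 8 - 48*f + 8*f²)
√(v(14) + L(c, 137)) = √((8 - 48*14 + 8*14²) + 118) = √((8 - 672 + 8*196) + 118) = √((8 - 672 + 1568) + 118) = √(904 + 118) = √1022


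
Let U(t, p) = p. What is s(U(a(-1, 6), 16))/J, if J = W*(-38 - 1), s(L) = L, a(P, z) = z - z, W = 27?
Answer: -16/1053 ≈ -0.015195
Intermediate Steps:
a(P, z) = 0
J = -1053 (J = 27*(-38 - 1) = 27*(-39) = -1053)
s(U(a(-1, 6), 16))/J = 16/(-1053) = 16*(-1/1053) = -16/1053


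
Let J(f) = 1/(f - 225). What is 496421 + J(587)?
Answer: 179704403/362 ≈ 4.9642e+5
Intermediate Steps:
J(f) = 1/(-225 + f)
496421 + J(587) = 496421 + 1/(-225 + 587) = 496421 + 1/362 = 179704403/362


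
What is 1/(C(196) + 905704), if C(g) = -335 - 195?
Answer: 1/905174 ≈ 1.1048e-6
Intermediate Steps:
C(g) = -530
1/(C(196) + 905704) = 1/(-530 + 905704) = 1/905174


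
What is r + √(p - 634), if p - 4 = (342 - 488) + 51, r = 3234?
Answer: 3234 + 5*I*√29 ≈ 3234.0 + 26.926*I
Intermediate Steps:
p = -91 (p = 4 + ((342 - 488) + 51) = 4 + (-146 + 51) = 4 - 95 = -91)
r + √(p - 634) = 3234 + √(-91 - 634) = 3234 + √(-725) = 3234 + 5*I*√29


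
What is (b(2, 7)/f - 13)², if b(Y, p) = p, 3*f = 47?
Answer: 348100/2209 ≈ 157.58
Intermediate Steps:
f = 47/3 (f = (⅓)*47 = 47/3 ≈ 15.667)
(b(2, 7)/f - 13)² = (7/(47/3) - 13)² = (7*(3/47) - 13)² = (21/47 - 13)² = (-590/47)² = 348100/2209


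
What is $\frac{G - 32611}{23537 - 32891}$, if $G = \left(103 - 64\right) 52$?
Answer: $\frac{30583}{9354} \approx 3.2695$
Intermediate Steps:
$G = 2028$ ($G = 39 \cdot 52 = 2028$)
$\frac{G - 32611}{23537 - 32891} = \frac{2028 - 32611}{23537 - 32891} = - \frac{30583}{-9354} = \left(-30583\right) \left(- \frac{1}{9354}\right) = \frac{30583}{9354}$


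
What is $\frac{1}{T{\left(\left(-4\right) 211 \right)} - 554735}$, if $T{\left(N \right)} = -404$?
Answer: $- \frac{1}{555139} \approx -1.8014 \cdot 10^{-6}$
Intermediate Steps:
$\frac{1}{T{\left(\left(-4\right) 211 \right)} - 554735} = \frac{1}{-404 - 554735} = \frac{1}{-555139} = - \frac{1}{555139}$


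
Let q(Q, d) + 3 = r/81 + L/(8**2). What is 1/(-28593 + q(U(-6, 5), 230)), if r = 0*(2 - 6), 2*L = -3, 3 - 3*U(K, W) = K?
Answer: -128/3660291 ≈ -3.4970e-5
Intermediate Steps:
U(K, W) = 1 - K/3
L = -3/2 (L = (1/2)*(-3) = -3/2 ≈ -1.5000)
r = 0 (r = 0*(-4) = 0)
q(Q, d) = -387/128 (q(Q, d) = -3 + (0/81 - 3/(2*(8**2))) = -3 + (0*(1/81) - 3/2/64) = -3 + (0 - 3/2*1/64) = -3 + (0 - 3/128) = -3 - 3/128 = -387/128)
1/(-28593 + q(U(-6, 5), 230)) = 1/(-28593 - 387/128) = 1/(-3660291/128) = -128/3660291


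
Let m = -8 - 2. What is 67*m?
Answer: -670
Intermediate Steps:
m = -10
67*m = 67*(-10) = -670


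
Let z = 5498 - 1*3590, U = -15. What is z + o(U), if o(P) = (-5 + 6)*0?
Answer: 1908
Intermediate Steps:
z = 1908 (z = 5498 - 3590 = 1908)
o(P) = 0 (o(P) = 1*0 = 0)
z + o(U) = 1908 + 0 = 1908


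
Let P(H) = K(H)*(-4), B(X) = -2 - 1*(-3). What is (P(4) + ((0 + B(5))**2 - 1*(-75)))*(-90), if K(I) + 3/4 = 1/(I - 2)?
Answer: -6930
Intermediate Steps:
B(X) = 1 (B(X) = -2 + 3 = 1)
K(I) = -3/4 + 1/(-2 + I) (K(I) = -3/4 + 1/(I - 2) = -3/4 + 1/(-2 + I))
P(H) = -(10 - 3*H)/(-2 + H) (P(H) = ((10 - 3*H)/(4*(-2 + H)))*(-4) = -(10 - 3*H)/(-2 + H))
(P(4) + ((0 + B(5))**2 - 1*(-75)))*(-90) = ((-10 + 3*4)/(-2 + 4) + ((0 + 1)**2 - 1*(-75)))*(-90) = ((-10 + 12)/2 + (1**2 + 75))*(-90) = ((1/2)*2 + (1 + 75))*(-90) = (1 + 76)*(-90) = 77*(-90) = -6930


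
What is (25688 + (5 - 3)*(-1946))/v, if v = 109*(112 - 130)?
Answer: -10898/981 ≈ -11.109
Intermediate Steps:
v = -1962 (v = 109*(-18) = -1962)
(25688 + (5 - 3)*(-1946))/v = (25688 + (5 - 3)*(-1946))/(-1962) = (25688 + 2*(-1946))*(-1/1962) = (25688 - 3892)*(-1/1962) = 21796*(-1/1962) = -10898/981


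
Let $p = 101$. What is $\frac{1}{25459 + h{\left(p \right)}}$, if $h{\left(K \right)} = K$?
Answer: $\frac{1}{25560} \approx 3.9124 \cdot 10^{-5}$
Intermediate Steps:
$\frac{1}{25459 + h{\left(p \right)}} = \frac{1}{25459 + 101} = \frac{1}{25560}$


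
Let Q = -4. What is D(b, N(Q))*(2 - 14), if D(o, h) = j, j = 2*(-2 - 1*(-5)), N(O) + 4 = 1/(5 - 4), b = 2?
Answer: -72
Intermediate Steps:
N(O) = -3 (N(O) = -4 + 1/(5 - 4) = -4 + 1/1 = -4 + 1 = -3)
j = 6 (j = 2*(-2 + 5) = 2*3 = 6)
D(o, h) = 6
D(b, N(Q))*(2 - 14) = 6*(2 - 14) = 6*(-12) = -72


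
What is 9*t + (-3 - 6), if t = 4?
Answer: 27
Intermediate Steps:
9*t + (-3 - 6) = 9*4 + (-3 - 6) = 36 - 9 = 27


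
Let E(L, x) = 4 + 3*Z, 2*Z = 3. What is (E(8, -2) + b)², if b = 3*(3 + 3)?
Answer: 2809/4 ≈ 702.25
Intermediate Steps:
Z = 3/2 (Z = (½)*3 = 3/2 ≈ 1.5000)
E(L, x) = 17/2 (E(L, x) = 4 + 3*(3/2) = 4 + 9/2 = 17/2)
b = 18 (b = 3*6 = 18)
(E(8, -2) + b)² = (17/2 + 18)² = (53/2)² = 2809/4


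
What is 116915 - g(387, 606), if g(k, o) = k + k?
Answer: 116141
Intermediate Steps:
g(k, o) = 2*k
116915 - g(387, 606) = 116915 - 2*387 = 116915 - 1*774 = 116915 - 774 = 116141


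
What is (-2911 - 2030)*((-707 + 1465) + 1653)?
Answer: -11912751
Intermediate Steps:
(-2911 - 2030)*((-707 + 1465) + 1653) = -4941*(758 + 1653) = -4941*2411 = -11912751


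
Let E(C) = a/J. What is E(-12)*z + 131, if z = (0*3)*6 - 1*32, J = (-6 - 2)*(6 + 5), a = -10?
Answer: 1401/11 ≈ 127.36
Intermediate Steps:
J = -88 (J = -8*11 = -88)
E(C) = 5/44 (E(C) = -10/(-88) = -10*(-1/88) = 5/44)
z = -32 (z = 0*6 - 32 = 0 - 32 = -32)
E(-12)*z + 131 = (5/44)*(-32) + 131 = -40/11 + 131 = 1401/11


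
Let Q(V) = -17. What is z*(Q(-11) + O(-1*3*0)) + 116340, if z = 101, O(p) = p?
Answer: 114623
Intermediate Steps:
z*(Q(-11) + O(-1*3*0)) + 116340 = 101*(-17 - 1*3*0) + 116340 = 101*(-17 - 3*0) + 116340 = 101*(-17 + 0) + 116340 = 101*(-17) + 116340 = -1717 + 116340 = 114623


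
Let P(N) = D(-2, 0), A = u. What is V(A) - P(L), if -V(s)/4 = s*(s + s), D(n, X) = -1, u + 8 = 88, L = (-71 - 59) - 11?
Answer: -51199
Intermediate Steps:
L = -141 (L = -130 - 11 = -141)
u = 80 (u = -8 + 88 = 80)
A = 80
V(s) = -8*s² (V(s) = -4*s*(s + s) = -4*s*2*s = -8*s²)
P(N) = -1
V(A) - P(L) = -8*80² - 1*(-1) = -8*6400 + 1 = -51200 + 1 = -51199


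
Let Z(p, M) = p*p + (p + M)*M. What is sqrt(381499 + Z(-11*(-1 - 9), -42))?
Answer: sqrt(390743) ≈ 625.09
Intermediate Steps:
Z(p, M) = p**2 + M*(M + p) (Z(p, M) = p**2 + (M + p)*M = p**2 + M*(M + p))
sqrt(381499 + Z(-11*(-1 - 9), -42)) = sqrt(381499 + ((-42)**2 + (-11*(-1 - 9))**2 - (-462)*(-1 - 9))) = sqrt(381499 + (1764 + (-11*(-10))**2 - (-462)*(-10))) = sqrt(381499 + (1764 + 110**2 - 42*110)) = sqrt(381499 + (1764 + 12100 - 4620)) = sqrt(381499 + 9244) = sqrt(390743)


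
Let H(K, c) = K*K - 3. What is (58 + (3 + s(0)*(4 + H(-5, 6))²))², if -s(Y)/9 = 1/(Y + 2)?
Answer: 8886361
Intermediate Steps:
H(K, c) = -3 + K² (H(K, c) = K² - 3 = -3 + K²)
s(Y) = -9/(2 + Y) (s(Y) = -9/(Y + 2) = -9/(2 + Y))
(58 + (3 + s(0)*(4 + H(-5, 6))²))² = (58 + (3 + (-9/(2 + 0))*(4 + (-3 + (-5)²))²))² = (58 + (3 + (-9/2)*(4 + (-3 + 25))²))² = (58 + (3 + (-9*½)*(4 + 22)²))² = (58 + (3 - 9/2*26²))² = (58 + (3 - 9/2*676))² = (58 + (3 - 3042))² = (58 - 3039)² = (-2981)² = 8886361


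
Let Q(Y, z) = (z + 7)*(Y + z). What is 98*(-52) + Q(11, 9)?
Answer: -4776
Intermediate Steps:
Q(Y, z) = (7 + z)*(Y + z)
98*(-52) + Q(11, 9) = 98*(-52) + (9² + 7*11 + 7*9 + 11*9) = -5096 + (81 + 77 + 63 + 99) = -5096 + 320 = -4776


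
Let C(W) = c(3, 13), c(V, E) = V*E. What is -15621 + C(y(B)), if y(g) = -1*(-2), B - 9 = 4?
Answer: -15582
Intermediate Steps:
B = 13 (B = 9 + 4 = 13)
y(g) = 2
c(V, E) = E*V
C(W) = 39 (C(W) = 13*3 = 39)
-15621 + C(y(B)) = -15621 + 39 = -15582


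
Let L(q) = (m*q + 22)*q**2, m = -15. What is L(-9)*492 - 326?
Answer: 6256438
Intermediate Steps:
L(q) = q**2*(22 - 15*q) (L(q) = (-15*q + 22)*q**2 = (22 - 15*q)*q**2 = q**2*(22 - 15*q))
L(-9)*492 - 326 = ((-9)**2*(22 - 15*(-9)))*492 - 326 = (81*(22 + 135))*492 - 326 = (81*157)*492 - 326 = 12717*492 - 326 = 6256764 - 326 = 6256438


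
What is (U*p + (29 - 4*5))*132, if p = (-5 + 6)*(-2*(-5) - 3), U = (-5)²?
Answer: 24288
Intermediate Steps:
U = 25
p = 7 (p = 1*(10 - 3) = 1*7 = 7)
(U*p + (29 - 4*5))*132 = (25*7 + (29 - 4*5))*132 = (175 + (29 - 20))*132 = (175 + 9)*132 = 184*132 = 24288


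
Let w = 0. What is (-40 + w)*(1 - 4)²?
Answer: -360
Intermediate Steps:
(-40 + w)*(1 - 4)² = (-40 + 0)*(1 - 4)² = -40*(-3)² = -40*9 = -360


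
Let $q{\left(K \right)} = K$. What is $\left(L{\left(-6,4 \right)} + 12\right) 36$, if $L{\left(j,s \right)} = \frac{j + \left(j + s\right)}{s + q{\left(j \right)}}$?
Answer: $576$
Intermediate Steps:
$L{\left(j,s \right)} = \frac{s + 2 j}{j + s}$ ($L{\left(j,s \right)} = \frac{j + \left(j + s\right)}{s + j} = \frac{s + 2 j}{j + s}$)
$\left(L{\left(-6,4 \right)} + 12\right) 36 = \left(\frac{4 + 2 \left(-6\right)}{-6 + 4} + 12\right) 36 = \left(\frac{4 - 12}{-2} + 12\right) 36 = \left(\left(- \frac{1}{2}\right) \left(-8\right) + 12\right) 36 = \left(4 + 12\right) 36 = 16 \cdot 36 = 576$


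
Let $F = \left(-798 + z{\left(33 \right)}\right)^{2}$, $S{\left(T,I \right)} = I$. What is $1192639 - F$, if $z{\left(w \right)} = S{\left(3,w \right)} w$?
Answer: $1107958$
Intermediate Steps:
$z{\left(w \right)} = w^{2}$ ($z{\left(w \right)} = w w = w^{2}$)
$F = 84681$ ($F = \left(-798 + 33^{2}\right)^{2} = \left(-798 + 1089\right)^{2} = 291^{2} = 84681$)
$1192639 - F = 1192639 - 84681 = 1107958$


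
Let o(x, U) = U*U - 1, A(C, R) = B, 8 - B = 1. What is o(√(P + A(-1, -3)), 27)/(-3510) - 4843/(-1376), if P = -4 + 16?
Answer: 615277/185760 ≈ 3.3122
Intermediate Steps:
B = 7 (B = 8 - 1*1 = 8 - 1 = 7)
A(C, R) = 7
P = 12
o(x, U) = -1 + U² (o(x, U) = U² - 1 = -1 + U²)
o(√(P + A(-1, -3)), 27)/(-3510) - 4843/(-1376) = (-1 + 27²)/(-3510) - 4843/(-1376) = (-1 + 729)*(-1/3510) - 4843*(-1/1376) = 728*(-1/3510) + 4843/1376 = -28/135 + 4843/1376 = 615277/185760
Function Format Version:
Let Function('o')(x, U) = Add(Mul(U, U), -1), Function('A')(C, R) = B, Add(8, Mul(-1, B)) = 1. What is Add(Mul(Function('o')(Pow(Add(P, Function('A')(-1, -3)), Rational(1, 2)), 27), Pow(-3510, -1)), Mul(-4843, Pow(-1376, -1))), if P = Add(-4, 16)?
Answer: Rational(615277, 185760) ≈ 3.3122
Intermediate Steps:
B = 7 (B = Add(8, Mul(-1, 1)) = Add(8, -1) = 7)
Function('A')(C, R) = 7
P = 12
Function('o')(x, U) = Add(-1, Pow(U, 2)) (Function('o')(x, U) = Add(Pow(U, 2), -1) = Add(-1, Pow(U, 2)))
Add(Mul(Function('o')(Pow(Add(P, Function('A')(-1, -3)), Rational(1, 2)), 27), Pow(-3510, -1)), Mul(-4843, Pow(-1376, -1))) = Add(Mul(Add(-1, Pow(27, 2)), Pow(-3510, -1)), Mul(-4843, Pow(-1376, -1))) = Add(Mul(Add(-1, 729), Rational(-1, 3510)), Mul(-4843, Rational(-1, 1376))) = Add(Mul(728, Rational(-1, 3510)), Rational(4843, 1376)) = Add(Rational(-28, 135), Rational(4843, 1376)) = Rational(615277, 185760)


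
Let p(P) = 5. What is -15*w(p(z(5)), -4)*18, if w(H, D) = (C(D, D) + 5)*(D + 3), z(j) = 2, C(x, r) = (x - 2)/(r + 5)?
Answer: -270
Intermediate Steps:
C(x, r) = (-2 + x)/(5 + r)
w(H, D) = (3 + D)*(5 + (-2 + D)/(5 + D)) (w(H, D) = ((-2 + D)/(5 + D) + 5)*(D + 3) = (5 + (-2 + D)/(5 + D))*(3 + D) = (3 + D)*(5 + (-2 + D)/(5 + D)))
-15*w(p(z(5)), -4)*18 = -15*(69 + 6*(-4)**2 + 41*(-4))/(5 - 4)*18 = -15*(69 + 6*16 - 164)/1*18 = -15*(69 + 96 - 164)*18 = -15*18 = -270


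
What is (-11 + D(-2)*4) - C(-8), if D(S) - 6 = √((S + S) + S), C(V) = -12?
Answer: 25 + 4*I*√6 ≈ 25.0 + 9.798*I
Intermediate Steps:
D(S) = 6 + √3*√S (D(S) = 6 + √((S + S) + S) = 6 + √(2*S + S) = 6 + √(3*S) = 6 + √3*√S)
(-11 + D(-2)*4) - C(-8) = (-11 + (6 + √3*√(-2))*4) - 1*(-12) = (-11 + (6 + √3*(I*√2))*4) + 12 = (-11 + (6 + I*√6)*4) + 12 = (-11 + (24 + 4*I*√6)) + 12 = (13 + 4*I*√6) + 12 = 25 + 4*I*√6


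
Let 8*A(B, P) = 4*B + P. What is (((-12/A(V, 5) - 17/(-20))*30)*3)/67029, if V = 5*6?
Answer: 123/1117150 ≈ 0.00011010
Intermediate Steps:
V = 30
A(B, P) = B/2 + P/8 (A(B, P) = (4*B + P)/8 = (P + 4*B)/8 = B/2 + P/8)
(((-12/A(V, 5) - 17/(-20))*30)*3)/67029 = (((-12/((½)*30 + (⅛)*5) - 17/(-20))*30)*3)/67029 = (((-12/(15 + 5/8) - 17*(-1/20))*30)*3)*(1/67029) = (((-12/125/8 + 17/20)*30)*3)*(1/67029) = (((-12*8/125 + 17/20)*30)*3)*(1/67029) = (((-96/125 + 17/20)*30)*3)*(1/67029) = (((41/500)*30)*3)*(1/67029) = ((123/50)*3)*(1/67029) = (369/50)*(1/67029) = 123/1117150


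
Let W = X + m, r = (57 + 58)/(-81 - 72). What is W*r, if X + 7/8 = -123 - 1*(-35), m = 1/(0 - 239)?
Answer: 19542755/292536 ≈ 66.805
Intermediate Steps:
m = -1/239 (m = 1/(-239) = -1/239 ≈ -0.0041841)
X = -711/8 (X = -7/8 + (-123 - 1*(-35)) = -7/8 + (-123 + 35) = -7/8 - 88 = -711/8 ≈ -88.875)
r = -115/153 (r = 115/(-153) = 115*(-1/153) = -115/153 ≈ -0.75163)
W = -169937/1912 (W = -711/8 - 1/239 = -169937/1912 ≈ -88.879)
W*r = -169937/1912*(-115/153) = 19542755/292536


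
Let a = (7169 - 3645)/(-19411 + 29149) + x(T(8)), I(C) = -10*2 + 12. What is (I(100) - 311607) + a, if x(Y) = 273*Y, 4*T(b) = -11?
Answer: -6083628299/19476 ≈ -3.1237e+5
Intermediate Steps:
T(b) = -11/4 (T(b) = (¼)*(-11) = -11/4)
I(C) = -8 (I(C) = -20 + 12 = -8)
a = -14614559/19476 (a = (7169 - 3645)/(-19411 + 29149) + 273*(-11/4) = 3524/9738 - 3003/4 = 3524*(1/9738) - 3003/4 = 1762/4869 - 3003/4 = -14614559/19476 ≈ -750.39)
(I(100) - 311607) + a = (-8 - 311607) - 14614559/19476 = -311615 - 14614559/19476 = -6083628299/19476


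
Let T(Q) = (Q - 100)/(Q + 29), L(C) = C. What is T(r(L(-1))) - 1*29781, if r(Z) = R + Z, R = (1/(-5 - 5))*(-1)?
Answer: -8369470/281 ≈ -29785.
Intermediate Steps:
R = ⅒ (R = (1/(-10))*(-1) = (1*(-⅒))*(-1) = -⅒*(-1) = ⅒ ≈ 0.10000)
r(Z) = ⅒ + Z
T(Q) = (-100 + Q)/(29 + Q)
T(r(L(-1))) - 1*29781 = (-100 + (⅒ - 1))/(29 + (⅒ - 1)) - 1*29781 = (-100 - 9/10)/(29 - 9/10) - 29781 = -1009/10/(281/10) - 29781 = (10/281)*(-1009/10) - 29781 = -1009/281 - 29781 = -8369470/281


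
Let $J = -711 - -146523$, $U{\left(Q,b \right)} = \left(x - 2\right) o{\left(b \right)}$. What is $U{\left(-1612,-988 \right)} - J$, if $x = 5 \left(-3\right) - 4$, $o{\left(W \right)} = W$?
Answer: $-125064$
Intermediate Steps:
$x = -19$ ($x = -15 - 4 = -19$)
$U{\left(Q,b \right)} = - 21 b$ ($U{\left(Q,b \right)} = \left(-19 - 2\right) b = - 21 b$)
$J = 145812$ ($J = -711 + 146523 = 145812$)
$U{\left(-1612,-988 \right)} - J = \left(-21\right) \left(-988\right) - 145812 = 20748 - 145812 = -125064$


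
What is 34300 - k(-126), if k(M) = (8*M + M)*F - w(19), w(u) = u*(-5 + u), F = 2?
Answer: 36834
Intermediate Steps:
k(M) = -266 + 18*M (k(M) = (8*M + M)*2 - 19*(-5 + 19) = (9*M)*2 - 19*14 = 18*M - 1*266 = 18*M - 266 = -266 + 18*M)
34300 - k(-126) = 34300 - (-266 + 18*(-126)) = 34300 - (-266 - 2268) = 34300 - 1*(-2534) = 34300 + 2534 = 36834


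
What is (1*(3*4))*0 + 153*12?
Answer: 1836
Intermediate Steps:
(1*(3*4))*0 + 153*12 = (1*12)*0 + 1836 = 12*0 + 1836 = 0 + 1836 = 1836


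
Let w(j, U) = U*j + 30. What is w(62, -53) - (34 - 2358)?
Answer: -932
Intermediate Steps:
w(j, U) = 30 + U*j
w(62, -53) - (34 - 2358) = (30 - 53*62) - (34 - 2358) = (30 - 3286) - 1*(-2324) = -3256 + 2324 = -932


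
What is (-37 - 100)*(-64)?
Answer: 8768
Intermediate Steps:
(-37 - 100)*(-64) = -137*(-64) = 8768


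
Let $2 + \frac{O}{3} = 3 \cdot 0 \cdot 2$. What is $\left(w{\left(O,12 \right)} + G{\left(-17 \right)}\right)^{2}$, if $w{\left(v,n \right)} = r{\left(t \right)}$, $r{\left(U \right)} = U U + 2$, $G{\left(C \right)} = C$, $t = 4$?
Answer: $1$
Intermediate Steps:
$O = -6$ ($O = -6 + 3 \cdot 3 \cdot 0 \cdot 2 = -6 + 3 \cdot 0 \cdot 2 = -6 + 3 \cdot 0 = -6 + 0 = -6$)
$r{\left(U \right)} = 2 + U^{2}$ ($r{\left(U \right)} = U^{2} + 2 = 2 + U^{2}$)
$w{\left(v,n \right)} = 18$ ($w{\left(v,n \right)} = 2 + 4^{2} = 2 + 16 = 18$)
$\left(w{\left(O,12 \right)} + G{\left(-17 \right)}\right)^{2} = \left(18 - 17\right)^{2} = 1^{2} = 1$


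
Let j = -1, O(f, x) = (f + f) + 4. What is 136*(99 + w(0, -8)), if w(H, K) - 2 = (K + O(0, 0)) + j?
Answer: 13056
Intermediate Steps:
O(f, x) = 4 + 2*f (O(f, x) = 2*f + 4 = 4 + 2*f)
w(H, K) = 5 + K (w(H, K) = 2 + ((K + (4 + 2*0)) - 1) = 2 + ((K + (4 + 0)) - 1) = 2 + ((K + 4) - 1) = 2 + ((4 + K) - 1) = 2 + (3 + K) = 5 + K)
136*(99 + w(0, -8)) = 136*(99 + (5 - 8)) = 136*(99 - 3) = 136*96 = 13056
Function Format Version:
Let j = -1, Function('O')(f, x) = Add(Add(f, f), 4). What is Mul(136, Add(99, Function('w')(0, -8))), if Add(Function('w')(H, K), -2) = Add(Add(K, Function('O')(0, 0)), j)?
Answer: 13056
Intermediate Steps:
Function('O')(f, x) = Add(4, Mul(2, f)) (Function('O')(f, x) = Add(Mul(2, f), 4) = Add(4, Mul(2, f)))
Function('w')(H, K) = Add(5, K) (Function('w')(H, K) = Add(2, Add(Add(K, Add(4, Mul(2, 0))), -1)) = Add(2, Add(Add(K, Add(4, 0)), -1)) = Add(2, Add(Add(K, 4), -1)) = Add(2, Add(Add(4, K), -1)) = Add(2, Add(3, K)) = Add(5, K))
Mul(136, Add(99, Function('w')(0, -8))) = Mul(136, Add(99, Add(5, -8))) = Mul(136, Add(99, -3)) = Mul(136, 96) = 13056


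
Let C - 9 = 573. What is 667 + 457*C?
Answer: 266641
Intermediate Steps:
C = 582 (C = 9 + 573 = 582)
667 + 457*C = 667 + 457*582 = 667 + 265974 = 266641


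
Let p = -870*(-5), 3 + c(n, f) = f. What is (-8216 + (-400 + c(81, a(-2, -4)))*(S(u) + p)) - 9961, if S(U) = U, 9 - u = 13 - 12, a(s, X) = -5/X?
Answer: -3538007/2 ≈ -1.7690e+6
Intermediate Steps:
c(n, f) = -3 + f
u = 8 (u = 9 - (13 - 12) = 9 - 1*1 = 9 - 1 = 8)
p = 4350
(-8216 + (-400 + c(81, a(-2, -4)))*(S(u) + p)) - 9961 = (-8216 + (-400 + (-3 - 5/(-4)))*(8 + 4350)) - 9961 = (-8216 + (-400 + (-3 - 5*(-1/4)))*4358) - 9961 = (-8216 + (-400 + (-3 + 5/4))*4358) - 9961 = (-8216 + (-400 - 7/4)*4358) - 9961 = (-8216 - 1607/4*4358) - 9961 = (-8216 - 3501653/2) - 9961 = -3518085/2 - 9961 = -3538007/2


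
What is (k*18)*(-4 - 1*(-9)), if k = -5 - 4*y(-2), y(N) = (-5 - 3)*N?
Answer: -6210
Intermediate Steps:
y(N) = -8*N
k = -69 (k = -5 - (-32)*(-2) = -5 - 4*16 = -5 - 64 = -69)
(k*18)*(-4 - 1*(-9)) = (-69*18)*(-4 - 1*(-9)) = -1242*(-4 + 9) = -1242*5 = -6210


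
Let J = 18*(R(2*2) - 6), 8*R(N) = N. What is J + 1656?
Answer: 1557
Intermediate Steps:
R(N) = N/8
J = -99 (J = 18*((2*2)/8 - 6) = 18*((⅛)*4 - 6) = 18*(½ - 6) = 18*(-11/2) = -99)
J + 1656 = -99 + 1656 = 1557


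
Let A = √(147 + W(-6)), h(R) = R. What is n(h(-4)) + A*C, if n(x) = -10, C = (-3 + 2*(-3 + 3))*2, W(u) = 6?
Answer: -10 - 18*√17 ≈ -84.216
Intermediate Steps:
C = -6 (C = (-3 + 2*0)*2 = (-3 + 0)*2 = -3*2 = -6)
A = 3*√17 (A = √(147 + 6) = √153 = 3*√17 ≈ 12.369)
n(h(-4)) + A*C = -10 + (3*√17)*(-6) = -10 - 18*√17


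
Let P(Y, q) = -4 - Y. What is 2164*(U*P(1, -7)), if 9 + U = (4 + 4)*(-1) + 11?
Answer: 64920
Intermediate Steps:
U = -6 (U = -9 + ((4 + 4)*(-1) + 11) = -9 + (8*(-1) + 11) = -9 + (-8 + 11) = -9 + 3 = -6)
2164*(U*P(1, -7)) = 2164*(-6*(-4 - 1*1)) = 2164*(-6*(-4 - 1)) = 2164*(-6*(-5)) = 2164*30 = 64920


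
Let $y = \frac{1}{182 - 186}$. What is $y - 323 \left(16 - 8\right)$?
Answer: $- \frac{10337}{4} \approx -2584.3$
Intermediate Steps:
$y = - \frac{1}{4}$ ($y = \frac{1}{-4} = - \frac{1}{4} \approx -0.25$)
$y - 323 \left(16 - 8\right) = - \frac{1}{4} - 323 \left(16 - 8\right) = - \frac{1}{4} - 2584 = - \frac{10337}{4}$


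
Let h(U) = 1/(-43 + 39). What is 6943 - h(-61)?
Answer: 27773/4 ≈ 6943.3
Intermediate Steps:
h(U) = -¼ (h(U) = 1/(-4) = -¼)
6943 - h(-61) = 6943 - 1*(-¼) = 6943 + ¼ = 27773/4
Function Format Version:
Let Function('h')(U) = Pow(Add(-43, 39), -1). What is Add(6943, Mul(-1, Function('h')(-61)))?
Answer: Rational(27773, 4) ≈ 6943.3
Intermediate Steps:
Function('h')(U) = Rational(-1, 4) (Function('h')(U) = Pow(-4, -1) = Rational(-1, 4))
Add(6943, Mul(-1, Function('h')(-61))) = Add(6943, Mul(-1, Rational(-1, 4))) = Add(6943, Rational(1, 4)) = Rational(27773, 4)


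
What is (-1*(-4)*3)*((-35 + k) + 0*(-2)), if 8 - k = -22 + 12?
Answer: -204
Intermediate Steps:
k = 18 (k = 8 - (-22 + 12) = 8 - 1*(-10) = 8 + 10 = 18)
(-1*(-4)*3)*((-35 + k) + 0*(-2)) = (-1*(-4)*3)*((-35 + 18) + 0*(-2)) = (4*3)*(-17 + 0) = 12*(-17) = -204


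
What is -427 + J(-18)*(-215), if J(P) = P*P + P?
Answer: -66217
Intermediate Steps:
J(P) = P + P² (J(P) = P² + P = P + P²)
-427 + J(-18)*(-215) = -427 - 18*(1 - 18)*(-215) = -427 - 18*(-17)*(-215) = -427 + 306*(-215) = -427 - 65790 = -66217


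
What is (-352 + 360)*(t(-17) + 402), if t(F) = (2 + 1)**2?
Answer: 3288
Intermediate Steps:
t(F) = 9 (t(F) = 3**2 = 9)
(-352 + 360)*(t(-17) + 402) = (-352 + 360)*(9 + 402) = 8*411 = 3288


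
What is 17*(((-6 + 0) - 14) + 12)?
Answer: -136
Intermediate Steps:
17*(((-6 + 0) - 14) + 12) = 17*((-6 - 14) + 12) = 17*(-20 + 12) = 17*(-8) = -136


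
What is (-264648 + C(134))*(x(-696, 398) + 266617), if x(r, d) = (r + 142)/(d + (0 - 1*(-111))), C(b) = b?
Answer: -35896533390486/509 ≈ -7.0524e+10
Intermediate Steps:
x(r, d) = (142 + r)/(111 + d) (x(r, d) = (142 + r)/(d + (0 + 111)) = (142 + r)/(d + 111) = (142 + r)/(111 + d))
(-264648 + C(134))*(x(-696, 398) + 266617) = (-264648 + 134)*((142 - 696)/(111 + 398) + 266617) = -264514*(-554/509 + 266617) = -264514*135707499/509 = -35896533390486/509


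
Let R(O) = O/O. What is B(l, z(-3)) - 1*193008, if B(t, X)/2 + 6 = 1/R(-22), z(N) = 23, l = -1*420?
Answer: -193018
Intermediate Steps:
R(O) = 1
l = -420
B(t, X) = -10 (B(t, X) = -12 + 2/1 = -12 + 2*1 = -12 + 2 = -10)
B(l, z(-3)) - 1*193008 = -10 - 1*193008 = -10 - 193008 = -193018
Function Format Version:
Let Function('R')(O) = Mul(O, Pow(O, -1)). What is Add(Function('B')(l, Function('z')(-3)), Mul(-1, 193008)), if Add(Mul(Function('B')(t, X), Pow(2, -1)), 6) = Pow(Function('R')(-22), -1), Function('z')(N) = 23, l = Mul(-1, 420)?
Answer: -193018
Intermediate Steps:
Function('R')(O) = 1
l = -420
Function('B')(t, X) = -10 (Function('B')(t, X) = Add(-12, Mul(2, Pow(1, -1))) = Add(-12, Mul(2, 1)) = Add(-12, 2) = -10)
Add(Function('B')(l, Function('z')(-3)), Mul(-1, 193008)) = Add(-10, Mul(-1, 193008)) = Add(-10, -193008) = -193018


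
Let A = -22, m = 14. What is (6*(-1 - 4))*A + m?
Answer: 674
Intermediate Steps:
(6*(-1 - 4))*A + m = (6*(-1 - 4))*(-22) + 14 = (6*(-5))*(-22) + 14 = -30*(-22) + 14 = 660 + 14 = 674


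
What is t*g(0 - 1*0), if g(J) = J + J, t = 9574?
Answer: 0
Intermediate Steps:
g(J) = 2*J
t*g(0 - 1*0) = 9574*(2*(0 - 1*0)) = 9574*(2*(0 + 0)) = 9574*(2*0) = 9574*0 = 0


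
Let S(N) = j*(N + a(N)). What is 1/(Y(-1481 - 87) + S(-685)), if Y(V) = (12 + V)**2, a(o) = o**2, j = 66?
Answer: 1/33344776 ≈ 2.9990e-8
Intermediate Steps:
S(N) = 66*N + 66*N**2 (S(N) = 66*(N + N**2) = 66*N + 66*N**2)
1/(Y(-1481 - 87) + S(-685)) = 1/((12 + (-1481 - 87))**2 + 66*(-685)*(1 - 685)) = 1/((12 - 1568)**2 + 66*(-685)*(-684)) = 1/((-1556)**2 + 30923640) = 1/(2421136 + 30923640) = 1/33344776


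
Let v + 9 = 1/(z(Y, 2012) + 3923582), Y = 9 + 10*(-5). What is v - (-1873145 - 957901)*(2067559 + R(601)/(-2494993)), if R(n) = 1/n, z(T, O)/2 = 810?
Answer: 34451699654049245173038321631/5885804259665186 ≈ 5.8534e+12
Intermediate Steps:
Y = -41 (Y = 9 - 50 = -41)
z(T, O) = 1620 (z(T, O) = 2*810 = 1620)
v = -35326817/3925202 (v = -9 + 1/(1620 + 3923582) = -9 + 1/3925202 = -35326817/3925202 ≈ -9.0000)
v - (-1873145 - 957901)*(2067559 + R(601)/(-2494993)) = -35326817/3925202 - (-1873145 - 957901)*(2067559 + 1/(601*(-2494993))) = -35326817/3925202 - (-2831046)*(2067559 + (1/601)*(-1/2494993)) = -35326817/3925202 - (-2831046)*(2067559 - 1/1499490793) = -35326817/3925202 - (-2831046)*3100285684484286/1499490793 = -35326817/3925202 - 1*(-8777051385916499943156/1499490793) = -35326817/3925202 + 8777051385916499943156/1499490793 = 34451699654049245173038321631/5885804259665186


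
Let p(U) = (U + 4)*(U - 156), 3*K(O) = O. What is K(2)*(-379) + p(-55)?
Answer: 31525/3 ≈ 10508.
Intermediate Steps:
K(O) = O/3
p(U) = (-156 + U)*(4 + U) (p(U) = (4 + U)*(-156 + U) = (-156 + U)*(4 + U))
K(2)*(-379) + p(-55) = ((1/3)*2)*(-379) + (-624 + (-55)**2 - 152*(-55)) = (2/3)*(-379) + (-624 + 3025 + 8360) = -758/3 + 10761 = 31525/3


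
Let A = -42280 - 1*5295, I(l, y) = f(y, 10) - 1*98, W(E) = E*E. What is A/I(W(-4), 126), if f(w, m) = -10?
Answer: 47575/108 ≈ 440.51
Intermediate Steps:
W(E) = E²
I(l, y) = -108 (I(l, y) = -10 - 1*98 = -10 - 98 = -108)
A = -47575 (A = -42280 - 5295 = -47575)
A/I(W(-4), 126) = -47575/(-108) = -47575*(-1/108) = 47575/108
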